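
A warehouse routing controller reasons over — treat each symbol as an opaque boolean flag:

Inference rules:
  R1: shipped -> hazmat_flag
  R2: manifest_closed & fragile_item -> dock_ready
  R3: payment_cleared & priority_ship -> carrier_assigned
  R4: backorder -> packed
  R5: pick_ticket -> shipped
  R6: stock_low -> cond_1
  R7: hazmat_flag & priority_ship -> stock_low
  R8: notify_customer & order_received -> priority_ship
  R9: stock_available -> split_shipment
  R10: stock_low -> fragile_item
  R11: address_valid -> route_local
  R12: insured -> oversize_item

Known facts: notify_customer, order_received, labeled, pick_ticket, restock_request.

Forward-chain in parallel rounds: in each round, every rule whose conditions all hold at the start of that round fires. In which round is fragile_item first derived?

Round 1: R5 [pick_ticket -> shipped]; R8 [notify_customer & order_received -> priority_ship]. Adds shipped, priority_ship.
Round 2: R1 [shipped -> hazmat_flag]. Adds hazmat_flag.
Round 3: R7 [hazmat_flag & priority_ship -> stock_low]. Adds stock_low.
Round 4: R6 [stock_low -> cond_1]; R10 [stock_low -> fragile_item]. Adds cond_1, fragile_item.
fragile_item first appears in round 4.

4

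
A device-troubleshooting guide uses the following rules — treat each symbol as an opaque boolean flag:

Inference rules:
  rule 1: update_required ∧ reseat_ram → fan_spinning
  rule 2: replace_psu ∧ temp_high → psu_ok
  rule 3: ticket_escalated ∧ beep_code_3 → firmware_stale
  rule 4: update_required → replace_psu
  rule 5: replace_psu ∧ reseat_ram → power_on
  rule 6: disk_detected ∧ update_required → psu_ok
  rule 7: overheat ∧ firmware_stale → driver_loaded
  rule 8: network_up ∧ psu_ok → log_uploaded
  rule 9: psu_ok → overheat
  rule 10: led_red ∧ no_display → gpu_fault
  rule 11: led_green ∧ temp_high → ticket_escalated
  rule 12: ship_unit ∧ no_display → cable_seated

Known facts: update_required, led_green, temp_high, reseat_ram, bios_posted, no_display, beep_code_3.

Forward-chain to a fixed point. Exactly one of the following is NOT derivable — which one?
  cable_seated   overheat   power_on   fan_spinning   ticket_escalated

Round 1 fires rule 1, rule 4, rule 11, giving fan_spinning, replace_psu, ticket_escalated.
Round 2 fires rule 2, rule 3, rule 5, giving psu_ok, firmware_stale, power_on.
Round 3 fires rule 9, giving overheat.
Round 4 fires rule 7, giving driver_loaded.
Derived: overheat (round 3), fan_spinning (round 1), power_on (round 2), ticket_escalated (round 1). cable_seated never appears in any round.

cable_seated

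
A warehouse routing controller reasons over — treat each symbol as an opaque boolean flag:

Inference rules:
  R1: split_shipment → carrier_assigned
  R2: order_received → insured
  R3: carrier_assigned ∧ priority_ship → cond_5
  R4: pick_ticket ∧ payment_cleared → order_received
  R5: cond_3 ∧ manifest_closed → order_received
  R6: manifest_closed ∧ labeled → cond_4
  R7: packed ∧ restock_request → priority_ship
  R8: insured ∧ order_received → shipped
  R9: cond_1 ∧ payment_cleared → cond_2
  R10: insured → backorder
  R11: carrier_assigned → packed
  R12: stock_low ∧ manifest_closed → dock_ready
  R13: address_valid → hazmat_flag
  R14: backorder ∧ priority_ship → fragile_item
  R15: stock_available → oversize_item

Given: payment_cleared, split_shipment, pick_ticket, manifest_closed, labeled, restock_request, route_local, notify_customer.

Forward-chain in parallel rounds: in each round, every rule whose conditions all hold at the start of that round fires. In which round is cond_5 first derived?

Round 1 — R1, R4, R6, derive carrier_assigned, order_received, cond_4.
Round 2 — R2, R11, derive insured, packed.
Round 3 — R7, R8, R10, derive priority_ship, shipped, backorder.
Round 4 — R3, R14, derive cond_5, fragile_item.
cond_5 first appears in round 4.

4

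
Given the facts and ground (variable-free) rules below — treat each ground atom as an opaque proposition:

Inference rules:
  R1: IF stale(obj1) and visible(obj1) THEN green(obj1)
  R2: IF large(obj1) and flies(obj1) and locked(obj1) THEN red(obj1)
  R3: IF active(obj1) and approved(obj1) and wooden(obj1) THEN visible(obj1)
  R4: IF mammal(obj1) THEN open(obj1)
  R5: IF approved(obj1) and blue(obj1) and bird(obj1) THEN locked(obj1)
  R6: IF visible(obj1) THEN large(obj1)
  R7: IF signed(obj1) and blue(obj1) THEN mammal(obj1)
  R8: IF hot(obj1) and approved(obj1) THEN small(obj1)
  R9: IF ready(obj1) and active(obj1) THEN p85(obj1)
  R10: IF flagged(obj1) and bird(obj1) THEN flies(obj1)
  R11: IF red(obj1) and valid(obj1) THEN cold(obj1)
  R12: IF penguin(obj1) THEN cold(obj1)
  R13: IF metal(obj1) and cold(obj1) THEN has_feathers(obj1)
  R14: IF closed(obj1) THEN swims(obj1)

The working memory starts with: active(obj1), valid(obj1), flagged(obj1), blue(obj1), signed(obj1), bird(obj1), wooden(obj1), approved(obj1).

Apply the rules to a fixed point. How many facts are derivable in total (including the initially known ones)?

16

Round 1: R3 [IF active(obj1) and approved(obj1) and wooden(obj1) THEN visible(obj1)]; R5 [IF approved(obj1) and blue(obj1) and bird(obj1) THEN locked(obj1)]; R7 [IF signed(obj1) and blue(obj1) THEN mammal(obj1)]; R10 [IF flagged(obj1) and bird(obj1) THEN flies(obj1)]. Adds visible(obj1), locked(obj1), mammal(obj1), flies(obj1).
Round 2: R4 [IF mammal(obj1) THEN open(obj1)]; R6 [IF visible(obj1) THEN large(obj1)]. Adds open(obj1), large(obj1).
Round 3: R2 [IF large(obj1) and flies(obj1) and locked(obj1) THEN red(obj1)]. Adds red(obj1).
Round 4: R11 [IF red(obj1) and valid(obj1) THEN cold(obj1)]. Adds cold(obj1).
Closure: {active(obj1), approved(obj1), bird(obj1), blue(obj1), cold(obj1), flagged(obj1), flies(obj1), large(obj1), locked(obj1), mammal(obj1), open(obj1), red(obj1), signed(obj1), valid(obj1), visible(obj1), wooden(obj1)} — 16 facts.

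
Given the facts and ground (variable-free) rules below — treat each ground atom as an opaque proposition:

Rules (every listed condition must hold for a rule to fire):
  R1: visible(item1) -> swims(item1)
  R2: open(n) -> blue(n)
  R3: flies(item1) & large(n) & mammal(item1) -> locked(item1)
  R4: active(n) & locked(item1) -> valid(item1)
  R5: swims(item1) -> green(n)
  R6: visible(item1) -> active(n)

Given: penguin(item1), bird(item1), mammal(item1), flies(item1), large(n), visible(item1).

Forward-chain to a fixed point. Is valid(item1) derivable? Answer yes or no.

yes

Round 1 fires R1, R3, R6, giving swims(item1), locked(item1), active(n).
Round 2 fires R4, R5, giving valid(item1), green(n).
valid(item1) appears in round 2, so it is derivable.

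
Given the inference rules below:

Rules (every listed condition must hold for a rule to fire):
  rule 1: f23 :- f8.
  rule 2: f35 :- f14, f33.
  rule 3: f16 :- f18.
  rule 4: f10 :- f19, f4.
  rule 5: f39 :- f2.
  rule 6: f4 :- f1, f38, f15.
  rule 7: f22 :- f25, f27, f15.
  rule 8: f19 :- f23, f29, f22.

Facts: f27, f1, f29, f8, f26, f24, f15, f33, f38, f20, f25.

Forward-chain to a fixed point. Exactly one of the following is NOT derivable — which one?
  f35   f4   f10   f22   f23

f35

Round 1: rule 1 [f23 :- f8.]; rule 6 [f4 :- f1, f38, f15.]; rule 7 [f22 :- f25, f27, f15.]. Adds f23, f4, f22.
Round 2: rule 8 [f19 :- f23, f29, f22.]. Adds f19.
Round 3: rule 4 [f10 :- f19, f4.]. Adds f10.
Derived: f4 (round 1), f22 (round 1), f23 (round 1), f10 (round 3). f35 never appears in any round.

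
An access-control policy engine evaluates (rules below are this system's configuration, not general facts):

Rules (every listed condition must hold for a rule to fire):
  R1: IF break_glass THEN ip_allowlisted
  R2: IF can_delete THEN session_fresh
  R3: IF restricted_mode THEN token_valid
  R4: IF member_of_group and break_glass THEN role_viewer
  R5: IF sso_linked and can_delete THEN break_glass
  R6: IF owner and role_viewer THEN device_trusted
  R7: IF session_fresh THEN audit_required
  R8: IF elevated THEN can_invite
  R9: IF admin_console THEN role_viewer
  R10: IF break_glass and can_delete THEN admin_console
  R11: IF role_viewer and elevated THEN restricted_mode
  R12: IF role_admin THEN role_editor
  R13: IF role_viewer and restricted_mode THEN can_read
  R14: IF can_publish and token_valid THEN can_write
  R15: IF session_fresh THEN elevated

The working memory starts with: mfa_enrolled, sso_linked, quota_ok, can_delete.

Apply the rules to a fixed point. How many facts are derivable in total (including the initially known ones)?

Round 1 fires R2, R5, giving session_fresh, break_glass.
Round 2 fires R1, R7, R10, R15, giving ip_allowlisted, audit_required, admin_console, elevated.
Round 3 fires R8, R9, giving can_invite, role_viewer.
Round 4 fires R11, giving restricted_mode.
Round 5 fires R3, R13, giving token_valid, can_read.
Closure: {admin_console, audit_required, break_glass, can_delete, can_invite, can_read, elevated, ip_allowlisted, mfa_enrolled, quota_ok, restricted_mode, role_viewer, session_fresh, sso_linked, token_valid} — 15 facts.

15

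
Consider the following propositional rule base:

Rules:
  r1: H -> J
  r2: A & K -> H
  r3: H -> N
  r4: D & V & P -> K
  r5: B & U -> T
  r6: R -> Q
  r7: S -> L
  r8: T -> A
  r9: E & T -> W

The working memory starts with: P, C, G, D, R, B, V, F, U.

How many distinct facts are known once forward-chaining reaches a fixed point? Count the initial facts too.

16

Round 1 — r4, r5, r6, derive K, T, Q.
Round 2 — r8, derive A.
Round 3 — r2, derive H.
Round 4 — r1, r3, derive J, N.
Closure: {A, B, C, D, F, G, H, J, K, N, P, Q, R, T, U, V} — 16 facts.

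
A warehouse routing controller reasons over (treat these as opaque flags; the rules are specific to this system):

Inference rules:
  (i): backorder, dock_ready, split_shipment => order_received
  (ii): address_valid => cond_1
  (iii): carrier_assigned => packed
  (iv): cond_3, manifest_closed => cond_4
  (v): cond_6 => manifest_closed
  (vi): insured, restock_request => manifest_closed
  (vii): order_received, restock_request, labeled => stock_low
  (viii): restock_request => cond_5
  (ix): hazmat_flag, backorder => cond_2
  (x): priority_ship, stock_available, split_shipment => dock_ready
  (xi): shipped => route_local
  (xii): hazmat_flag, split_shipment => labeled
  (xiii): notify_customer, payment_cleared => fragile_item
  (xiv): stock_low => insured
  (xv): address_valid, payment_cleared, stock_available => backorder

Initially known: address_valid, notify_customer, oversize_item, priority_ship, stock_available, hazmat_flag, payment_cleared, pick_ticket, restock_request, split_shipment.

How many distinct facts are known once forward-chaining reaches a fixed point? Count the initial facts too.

Round 1 — (ii), (viii), (x), (xii), (xiii), (xv), derive cond_1, cond_5, dock_ready, labeled, fragile_item, backorder.
Round 2 — (i), (ix), derive order_received, cond_2.
Round 3 — (vii), derive stock_low.
Round 4 — (xiv), derive insured.
Round 5 — (vi), derive manifest_closed.
Closure: {address_valid, backorder, cond_1, cond_2, cond_5, dock_ready, fragile_item, hazmat_flag, insured, labeled, manifest_closed, notify_customer, order_received, oversize_item, payment_cleared, pick_ticket, priority_ship, restock_request, split_shipment, stock_available, stock_low} — 21 facts.

21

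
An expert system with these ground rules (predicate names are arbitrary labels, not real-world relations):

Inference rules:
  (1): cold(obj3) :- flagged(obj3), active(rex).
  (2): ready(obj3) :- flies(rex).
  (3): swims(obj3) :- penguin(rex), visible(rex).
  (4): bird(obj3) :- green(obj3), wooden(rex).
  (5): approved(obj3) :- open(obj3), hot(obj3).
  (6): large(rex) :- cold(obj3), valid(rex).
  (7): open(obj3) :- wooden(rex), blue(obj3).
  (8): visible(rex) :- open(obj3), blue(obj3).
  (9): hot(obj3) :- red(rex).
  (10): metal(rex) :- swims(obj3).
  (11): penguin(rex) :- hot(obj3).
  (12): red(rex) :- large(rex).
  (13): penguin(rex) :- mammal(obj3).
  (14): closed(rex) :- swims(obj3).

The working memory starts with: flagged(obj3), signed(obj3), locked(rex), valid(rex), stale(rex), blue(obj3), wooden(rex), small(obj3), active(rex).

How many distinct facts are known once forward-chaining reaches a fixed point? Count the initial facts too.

Round 1 fires (1), (7), giving cold(obj3), open(obj3).
Round 2 fires (6), (8), giving large(rex), visible(rex).
Round 3 fires (12), giving red(rex).
Round 4 fires (9), giving hot(obj3).
Round 5 fires (5), (11), giving approved(obj3), penguin(rex).
Round 6 fires (3), giving swims(obj3).
Round 7 fires (10), (14), giving metal(rex), closed(rex).
Closure: {active(rex), approved(obj3), blue(obj3), closed(rex), cold(obj3), flagged(obj3), hot(obj3), large(rex), locked(rex), metal(rex), open(obj3), penguin(rex), red(rex), signed(obj3), small(obj3), stale(rex), swims(obj3), valid(rex), visible(rex), wooden(rex)} — 20 facts.

20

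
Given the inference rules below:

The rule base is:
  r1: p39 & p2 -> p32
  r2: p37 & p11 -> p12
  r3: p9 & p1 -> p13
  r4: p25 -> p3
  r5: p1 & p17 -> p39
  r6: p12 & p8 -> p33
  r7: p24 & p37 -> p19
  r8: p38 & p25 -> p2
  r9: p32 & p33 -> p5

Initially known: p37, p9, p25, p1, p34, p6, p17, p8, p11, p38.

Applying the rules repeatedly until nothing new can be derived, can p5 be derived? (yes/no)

Round 1 — r2, r3, r4, r5, r8, derive p12, p13, p3, p39, p2.
Round 2 — r1, r6, derive p32, p33.
Round 3 — r9, derive p5.
p5 appears in round 3, so it is derivable.

yes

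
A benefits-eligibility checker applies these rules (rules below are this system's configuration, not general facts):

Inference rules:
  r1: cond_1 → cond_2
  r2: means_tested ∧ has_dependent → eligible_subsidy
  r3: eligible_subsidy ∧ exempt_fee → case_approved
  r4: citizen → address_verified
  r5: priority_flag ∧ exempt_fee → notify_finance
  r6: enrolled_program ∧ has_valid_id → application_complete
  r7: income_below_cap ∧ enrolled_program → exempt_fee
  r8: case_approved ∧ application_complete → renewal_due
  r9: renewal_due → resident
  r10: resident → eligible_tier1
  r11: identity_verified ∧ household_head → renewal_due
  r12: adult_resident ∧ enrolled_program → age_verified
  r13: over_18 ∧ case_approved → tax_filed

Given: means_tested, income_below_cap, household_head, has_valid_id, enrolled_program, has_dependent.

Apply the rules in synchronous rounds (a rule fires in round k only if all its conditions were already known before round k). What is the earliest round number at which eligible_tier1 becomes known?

Round 1 fires r2, r6, r7, giving eligible_subsidy, application_complete, exempt_fee.
Round 2 fires r3, giving case_approved.
Round 3 fires r8, giving renewal_due.
Round 4 fires r9, giving resident.
Round 5 fires r10, giving eligible_tier1.
eligible_tier1 first appears in round 5.

5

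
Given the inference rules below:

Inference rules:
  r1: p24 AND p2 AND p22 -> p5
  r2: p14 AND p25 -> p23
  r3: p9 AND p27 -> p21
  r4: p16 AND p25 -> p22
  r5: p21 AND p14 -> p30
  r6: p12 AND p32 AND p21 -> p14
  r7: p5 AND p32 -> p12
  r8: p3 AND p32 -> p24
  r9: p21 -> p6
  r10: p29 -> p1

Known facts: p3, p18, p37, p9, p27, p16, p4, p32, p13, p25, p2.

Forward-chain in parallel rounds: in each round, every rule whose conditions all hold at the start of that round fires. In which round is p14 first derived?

4

Round 1: r3 [p9 AND p27 -> p21]; r4 [p16 AND p25 -> p22]; r8 [p3 AND p32 -> p24]. Adds p21, p22, p24.
Round 2: r1 [p24 AND p2 AND p22 -> p5]; r9 [p21 -> p6]. Adds p5, p6.
Round 3: r7 [p5 AND p32 -> p12]. Adds p12.
Round 4: r6 [p12 AND p32 AND p21 -> p14]. Adds p14.
p14 first appears in round 4.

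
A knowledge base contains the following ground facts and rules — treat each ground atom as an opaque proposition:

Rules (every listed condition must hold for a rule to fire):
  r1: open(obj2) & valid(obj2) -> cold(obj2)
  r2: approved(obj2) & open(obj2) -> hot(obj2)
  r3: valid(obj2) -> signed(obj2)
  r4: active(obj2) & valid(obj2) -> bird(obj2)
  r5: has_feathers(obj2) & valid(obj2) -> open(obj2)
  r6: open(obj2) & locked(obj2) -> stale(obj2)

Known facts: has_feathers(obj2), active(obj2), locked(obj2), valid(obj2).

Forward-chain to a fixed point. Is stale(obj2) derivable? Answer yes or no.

yes

[1] r3 [valid(obj2) -> signed(obj2)]; r4 [active(obj2) & valid(obj2) -> bird(obj2)]; r5 [has_feathers(obj2) & valid(obj2) -> open(obj2)]. ⇒ new: signed(obj2), bird(obj2), open(obj2).
[2] r1 [open(obj2) & valid(obj2) -> cold(obj2)]; r6 [open(obj2) & locked(obj2) -> stale(obj2)]. ⇒ new: cold(obj2), stale(obj2).
stale(obj2) appears in round 2, so it is derivable.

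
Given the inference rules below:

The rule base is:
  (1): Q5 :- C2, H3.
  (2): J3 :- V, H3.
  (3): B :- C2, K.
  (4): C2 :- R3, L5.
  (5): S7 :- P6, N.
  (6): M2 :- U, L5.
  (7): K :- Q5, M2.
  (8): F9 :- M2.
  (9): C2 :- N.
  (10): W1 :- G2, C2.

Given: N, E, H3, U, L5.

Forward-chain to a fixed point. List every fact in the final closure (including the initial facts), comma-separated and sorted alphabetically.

B, C2, E, F9, H3, K, L5, M2, N, Q5, U

[1] (6) [M2 :- U, L5.]; (9) [C2 :- N.]. ⇒ new: M2, C2.
[2] (1) [Q5 :- C2, H3.]; (8) [F9 :- M2.]. ⇒ new: Q5, F9.
[3] (7) [K :- Q5, M2.]. ⇒ new: K.
[4] (3) [B :- C2, K.]. ⇒ new: B.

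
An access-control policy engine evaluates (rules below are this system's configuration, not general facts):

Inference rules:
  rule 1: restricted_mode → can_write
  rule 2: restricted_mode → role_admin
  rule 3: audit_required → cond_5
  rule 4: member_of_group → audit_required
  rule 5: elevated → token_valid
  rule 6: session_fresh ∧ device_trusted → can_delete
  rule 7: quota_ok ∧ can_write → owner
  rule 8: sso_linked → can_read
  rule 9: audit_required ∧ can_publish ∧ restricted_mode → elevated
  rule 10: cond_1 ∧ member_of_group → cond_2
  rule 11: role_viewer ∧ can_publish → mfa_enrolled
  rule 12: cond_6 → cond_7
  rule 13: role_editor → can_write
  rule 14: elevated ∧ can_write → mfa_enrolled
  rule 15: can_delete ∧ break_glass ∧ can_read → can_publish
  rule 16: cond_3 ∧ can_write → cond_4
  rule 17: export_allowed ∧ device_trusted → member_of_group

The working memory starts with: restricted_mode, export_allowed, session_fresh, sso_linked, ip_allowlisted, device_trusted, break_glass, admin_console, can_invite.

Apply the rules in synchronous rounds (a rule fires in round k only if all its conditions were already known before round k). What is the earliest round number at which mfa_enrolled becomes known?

Round 1: rule 1 [restricted_mode → can_write]; rule 2 [restricted_mode → role_admin]; rule 6 [session_fresh ∧ device_trusted → can_delete]; rule 8 [sso_linked → can_read]; rule 17 [export_allowed ∧ device_trusted → member_of_group]. New: can_write, role_admin, can_delete, can_read, member_of_group.
Round 2: rule 4 [member_of_group → audit_required]; rule 15 [can_delete ∧ break_glass ∧ can_read → can_publish]. New: audit_required, can_publish.
Round 3: rule 3 [audit_required → cond_5]; rule 9 [audit_required ∧ can_publish ∧ restricted_mode → elevated]. New: cond_5, elevated.
Round 4: rule 5 [elevated → token_valid]; rule 14 [elevated ∧ can_write → mfa_enrolled]. New: token_valid, mfa_enrolled.
mfa_enrolled first appears in round 4.

4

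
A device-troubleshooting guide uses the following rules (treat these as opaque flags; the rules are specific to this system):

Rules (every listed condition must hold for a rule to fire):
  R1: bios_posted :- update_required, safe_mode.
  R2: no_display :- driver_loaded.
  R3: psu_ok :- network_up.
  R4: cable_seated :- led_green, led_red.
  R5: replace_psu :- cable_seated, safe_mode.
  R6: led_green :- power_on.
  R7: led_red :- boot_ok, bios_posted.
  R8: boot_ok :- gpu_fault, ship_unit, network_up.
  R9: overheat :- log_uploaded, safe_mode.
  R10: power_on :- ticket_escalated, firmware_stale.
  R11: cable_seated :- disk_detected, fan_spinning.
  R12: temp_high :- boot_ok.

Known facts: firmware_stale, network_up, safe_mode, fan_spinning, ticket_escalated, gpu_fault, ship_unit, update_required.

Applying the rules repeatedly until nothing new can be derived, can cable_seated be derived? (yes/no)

yes

Round 1 — R1, R3, R8, R10, derive bios_posted, psu_ok, boot_ok, power_on.
Round 2 — R6, R7, R12, derive led_green, led_red, temp_high.
Round 3 — R4, derive cable_seated.
Round 4 — R5, derive replace_psu.
cable_seated appears in round 3, so it is derivable.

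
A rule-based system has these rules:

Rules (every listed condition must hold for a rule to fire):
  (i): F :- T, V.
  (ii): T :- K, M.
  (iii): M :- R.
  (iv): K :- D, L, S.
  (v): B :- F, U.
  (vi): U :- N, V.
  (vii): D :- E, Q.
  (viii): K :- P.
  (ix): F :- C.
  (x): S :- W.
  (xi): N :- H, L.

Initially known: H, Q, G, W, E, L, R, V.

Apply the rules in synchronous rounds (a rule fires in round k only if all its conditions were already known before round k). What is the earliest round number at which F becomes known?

Round 1 — (iii), (vii), (x), (xi), derive M, D, S, N.
Round 2 — (iv), (vi), derive K, U.
Round 3 — (ii), derive T.
Round 4 — (i), derive F.
F first appears in round 4.

4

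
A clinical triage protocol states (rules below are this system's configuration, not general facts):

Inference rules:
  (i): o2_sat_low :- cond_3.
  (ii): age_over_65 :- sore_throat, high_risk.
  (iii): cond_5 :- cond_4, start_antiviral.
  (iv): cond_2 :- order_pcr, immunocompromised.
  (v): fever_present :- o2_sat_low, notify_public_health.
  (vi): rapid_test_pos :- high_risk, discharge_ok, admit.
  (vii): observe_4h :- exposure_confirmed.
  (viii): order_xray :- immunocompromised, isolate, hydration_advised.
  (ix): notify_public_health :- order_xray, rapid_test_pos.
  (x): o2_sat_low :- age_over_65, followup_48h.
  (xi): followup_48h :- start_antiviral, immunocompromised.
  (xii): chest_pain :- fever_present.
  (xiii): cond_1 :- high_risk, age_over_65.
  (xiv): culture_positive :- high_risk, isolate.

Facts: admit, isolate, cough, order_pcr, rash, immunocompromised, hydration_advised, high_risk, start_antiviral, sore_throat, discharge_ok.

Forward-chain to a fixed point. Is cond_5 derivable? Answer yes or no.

Round 1 fires (ii), (iv), (vi), (viii), (xi), (xiv), giving age_over_65, cond_2, rapid_test_pos, order_xray, followup_48h, culture_positive.
Round 2 fires (ix), (x), (xiii), giving notify_public_health, o2_sat_low, cond_1.
Round 3 fires (v), giving fever_present.
Round 4 fires (xii), giving chest_pain.
Fixed point reached. cond_5 is concluded only by (iii); (iii) needs cond_4 (never derived).

no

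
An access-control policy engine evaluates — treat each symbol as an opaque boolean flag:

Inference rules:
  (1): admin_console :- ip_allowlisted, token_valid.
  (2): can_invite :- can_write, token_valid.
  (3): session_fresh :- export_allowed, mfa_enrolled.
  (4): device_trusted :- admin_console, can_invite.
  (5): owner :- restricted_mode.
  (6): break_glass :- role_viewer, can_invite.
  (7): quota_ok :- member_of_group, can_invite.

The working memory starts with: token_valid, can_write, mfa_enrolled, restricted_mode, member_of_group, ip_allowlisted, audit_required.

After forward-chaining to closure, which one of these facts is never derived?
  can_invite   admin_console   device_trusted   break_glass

break_glass

Round 1 — (1), (2), (5), derive admin_console, can_invite, owner.
Round 2 — (4), (7), derive device_trusted, quota_ok.
Derived: can_invite (round 1), device_trusted (round 2), admin_console (round 1). break_glass never appears in any round.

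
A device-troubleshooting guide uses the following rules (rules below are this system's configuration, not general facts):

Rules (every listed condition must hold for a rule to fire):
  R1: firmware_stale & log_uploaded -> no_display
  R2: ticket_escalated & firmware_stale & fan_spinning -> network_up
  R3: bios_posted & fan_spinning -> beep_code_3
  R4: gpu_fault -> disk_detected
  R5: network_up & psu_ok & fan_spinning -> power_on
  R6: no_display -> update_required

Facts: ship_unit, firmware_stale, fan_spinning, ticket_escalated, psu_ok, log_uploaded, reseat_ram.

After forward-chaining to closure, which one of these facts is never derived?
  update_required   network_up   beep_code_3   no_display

beep_code_3

[1] R1 [firmware_stale & log_uploaded -> no_display]; R2 [ticket_escalated & firmware_stale & fan_spinning -> network_up]. ⇒ new: no_display, network_up.
[2] R5 [network_up & psu_ok & fan_spinning -> power_on]; R6 [no_display -> update_required]. ⇒ new: power_on, update_required.
Derived: no_display (round 1), update_required (round 2), network_up (round 1). beep_code_3 never appears in any round.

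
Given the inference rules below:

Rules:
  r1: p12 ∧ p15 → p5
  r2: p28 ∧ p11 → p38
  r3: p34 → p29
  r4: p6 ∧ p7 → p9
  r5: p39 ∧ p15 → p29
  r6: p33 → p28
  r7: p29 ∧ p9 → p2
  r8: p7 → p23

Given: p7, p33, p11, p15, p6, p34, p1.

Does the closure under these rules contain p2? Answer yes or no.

yes

Round 1 — r3, r4, r6, r8, derive p29, p9, p28, p23.
Round 2 — r2, r7, derive p38, p2.
p2 appears in round 2, so it is derivable.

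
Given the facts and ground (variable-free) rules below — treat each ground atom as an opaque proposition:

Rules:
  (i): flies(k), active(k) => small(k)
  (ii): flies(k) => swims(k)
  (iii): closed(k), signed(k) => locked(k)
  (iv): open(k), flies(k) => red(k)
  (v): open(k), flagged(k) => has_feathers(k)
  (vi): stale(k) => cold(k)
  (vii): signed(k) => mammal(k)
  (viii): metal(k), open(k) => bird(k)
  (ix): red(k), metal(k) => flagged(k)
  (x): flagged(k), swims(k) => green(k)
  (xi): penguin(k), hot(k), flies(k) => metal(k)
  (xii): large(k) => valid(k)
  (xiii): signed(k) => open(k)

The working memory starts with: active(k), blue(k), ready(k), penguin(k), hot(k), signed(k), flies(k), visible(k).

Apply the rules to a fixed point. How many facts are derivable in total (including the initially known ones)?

[1] (i) [flies(k), active(k) => small(k)]; (ii) [flies(k) => swims(k)]; (vii) [signed(k) => mammal(k)]; (xi) [penguin(k), hot(k), flies(k) => metal(k)]; (xiii) [signed(k) => open(k)]. ⇒ new: small(k), swims(k), mammal(k), metal(k), open(k).
[2] (iv) [open(k), flies(k) => red(k)]; (viii) [metal(k), open(k) => bird(k)]. ⇒ new: red(k), bird(k).
[3] (ix) [red(k), metal(k) => flagged(k)]. ⇒ new: flagged(k).
[4] (v) [open(k), flagged(k) => has_feathers(k)]; (x) [flagged(k), swims(k) => green(k)]. ⇒ new: has_feathers(k), green(k).
Closure: {active(k), bird(k), blue(k), flagged(k), flies(k), green(k), has_feathers(k), hot(k), mammal(k), metal(k), open(k), penguin(k), ready(k), red(k), signed(k), small(k), swims(k), visible(k)} — 18 facts.

18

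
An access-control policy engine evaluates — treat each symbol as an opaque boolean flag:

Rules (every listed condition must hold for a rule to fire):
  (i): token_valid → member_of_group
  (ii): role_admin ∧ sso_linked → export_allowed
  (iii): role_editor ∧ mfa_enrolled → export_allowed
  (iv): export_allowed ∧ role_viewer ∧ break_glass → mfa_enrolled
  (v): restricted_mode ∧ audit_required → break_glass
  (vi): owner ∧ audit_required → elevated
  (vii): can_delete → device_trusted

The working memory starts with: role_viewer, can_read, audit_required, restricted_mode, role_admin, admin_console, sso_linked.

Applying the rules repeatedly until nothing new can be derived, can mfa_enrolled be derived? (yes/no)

yes

Round 1: (ii) [role_admin ∧ sso_linked → export_allowed]; (v) [restricted_mode ∧ audit_required → break_glass]. New: export_allowed, break_glass.
Round 2: (iv) [export_allowed ∧ role_viewer ∧ break_glass → mfa_enrolled]. New: mfa_enrolled.
mfa_enrolled appears in round 2, so it is derivable.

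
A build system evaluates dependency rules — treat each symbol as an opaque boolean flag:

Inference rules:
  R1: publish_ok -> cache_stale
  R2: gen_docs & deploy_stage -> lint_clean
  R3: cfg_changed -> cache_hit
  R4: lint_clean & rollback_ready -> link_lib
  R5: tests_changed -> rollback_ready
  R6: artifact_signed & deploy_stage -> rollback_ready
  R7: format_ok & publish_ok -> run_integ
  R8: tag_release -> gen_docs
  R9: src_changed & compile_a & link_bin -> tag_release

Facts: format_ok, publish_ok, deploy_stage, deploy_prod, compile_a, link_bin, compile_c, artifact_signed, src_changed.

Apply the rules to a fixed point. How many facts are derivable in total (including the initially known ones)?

Round 1 fires R1, R6, R7, R9, giving cache_stale, rollback_ready, run_integ, tag_release.
Round 2 fires R8, giving gen_docs.
Round 3 fires R2, giving lint_clean.
Round 4 fires R4, giving link_lib.
Closure: {artifact_signed, cache_stale, compile_a, compile_c, deploy_prod, deploy_stage, format_ok, gen_docs, link_bin, link_lib, lint_clean, publish_ok, rollback_ready, run_integ, src_changed, tag_release} — 16 facts.

16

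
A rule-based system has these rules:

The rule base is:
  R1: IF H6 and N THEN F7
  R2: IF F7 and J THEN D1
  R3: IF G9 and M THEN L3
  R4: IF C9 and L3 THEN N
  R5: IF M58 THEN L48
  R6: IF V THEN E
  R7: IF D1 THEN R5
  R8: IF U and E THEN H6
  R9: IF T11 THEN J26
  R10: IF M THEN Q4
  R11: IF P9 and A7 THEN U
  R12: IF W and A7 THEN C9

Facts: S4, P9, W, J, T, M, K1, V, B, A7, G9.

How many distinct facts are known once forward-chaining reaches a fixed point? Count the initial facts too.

21

Round 1 — R3, R6, R10, R11, R12, derive L3, E, Q4, U, C9.
Round 2 — R4, R8, derive N, H6.
Round 3 — R1, derive F7.
Round 4 — R2, derive D1.
Round 5 — R7, derive R5.
Closure: {A7, B, C9, D1, E, F7, G9, H6, J, K1, L3, M, N, P9, Q4, R5, S4, T, U, V, W} — 21 facts.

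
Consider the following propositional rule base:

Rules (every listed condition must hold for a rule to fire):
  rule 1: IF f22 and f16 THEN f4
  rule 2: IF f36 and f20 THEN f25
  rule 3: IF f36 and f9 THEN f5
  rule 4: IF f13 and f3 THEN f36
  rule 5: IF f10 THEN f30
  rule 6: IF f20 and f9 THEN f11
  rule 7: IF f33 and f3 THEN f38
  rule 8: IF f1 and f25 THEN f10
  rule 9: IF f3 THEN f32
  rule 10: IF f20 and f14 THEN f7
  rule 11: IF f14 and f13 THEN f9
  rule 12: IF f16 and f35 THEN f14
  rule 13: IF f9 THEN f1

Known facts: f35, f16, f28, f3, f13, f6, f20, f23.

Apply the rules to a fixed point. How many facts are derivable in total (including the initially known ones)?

[1] rule 4 [IF f13 and f3 THEN f36]; rule 9 [IF f3 THEN f32]; rule 12 [IF f16 and f35 THEN f14]. ⇒ new: f36, f32, f14.
[2] rule 2 [IF f36 and f20 THEN f25]; rule 10 [IF f20 and f14 THEN f7]; rule 11 [IF f14 and f13 THEN f9]. ⇒ new: f25, f7, f9.
[3] rule 3 [IF f36 and f9 THEN f5]; rule 6 [IF f20 and f9 THEN f11]; rule 13 [IF f9 THEN f1]. ⇒ new: f5, f11, f1.
[4] rule 8 [IF f1 and f25 THEN f10]. ⇒ new: f10.
[5] rule 5 [IF f10 THEN f30]. ⇒ new: f30.
Closure: {f1, f10, f11, f13, f14, f16, f20, f23, f25, f28, f3, f30, f32, f35, f36, f5, f6, f7, f9} — 19 facts.

19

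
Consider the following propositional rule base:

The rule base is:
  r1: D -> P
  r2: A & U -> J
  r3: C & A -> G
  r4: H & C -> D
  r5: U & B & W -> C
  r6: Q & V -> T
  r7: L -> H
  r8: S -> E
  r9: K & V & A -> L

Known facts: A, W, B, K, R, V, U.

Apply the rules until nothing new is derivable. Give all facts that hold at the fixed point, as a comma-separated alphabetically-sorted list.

Round 1 fires r2, r5, r9, giving J, C, L.
Round 2 fires r3, r7, giving G, H.
Round 3 fires r4, giving D.
Round 4 fires r1, giving P.

A, B, C, D, G, H, J, K, L, P, R, U, V, W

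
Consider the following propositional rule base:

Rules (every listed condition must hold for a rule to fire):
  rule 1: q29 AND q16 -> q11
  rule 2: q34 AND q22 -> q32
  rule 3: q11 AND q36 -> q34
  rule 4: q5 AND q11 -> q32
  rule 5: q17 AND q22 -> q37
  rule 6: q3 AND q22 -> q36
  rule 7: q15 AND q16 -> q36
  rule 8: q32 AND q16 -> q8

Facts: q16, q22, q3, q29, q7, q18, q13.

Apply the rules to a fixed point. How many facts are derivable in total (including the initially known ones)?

Round 1: rule 1 [q29 AND q16 -> q11]; rule 6 [q3 AND q22 -> q36]. Adds q11, q36.
Round 2: rule 3 [q11 AND q36 -> q34]. Adds q34.
Round 3: rule 2 [q34 AND q22 -> q32]. Adds q32.
Round 4: rule 8 [q32 AND q16 -> q8]. Adds q8.
Closure: {q11, q13, q16, q18, q22, q29, q3, q32, q34, q36, q7, q8} — 12 facts.

12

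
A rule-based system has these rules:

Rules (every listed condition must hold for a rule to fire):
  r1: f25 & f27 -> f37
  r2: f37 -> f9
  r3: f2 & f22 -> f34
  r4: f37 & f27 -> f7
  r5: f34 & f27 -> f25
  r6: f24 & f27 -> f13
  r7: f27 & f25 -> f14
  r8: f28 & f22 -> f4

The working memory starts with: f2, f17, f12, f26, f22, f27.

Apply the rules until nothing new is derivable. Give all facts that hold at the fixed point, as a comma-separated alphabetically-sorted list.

f12, f14, f17, f2, f22, f25, f26, f27, f34, f37, f7, f9

Round 1: r3 [f2 & f22 -> f34]. Adds f34.
Round 2: r5 [f34 & f27 -> f25]. Adds f25.
Round 3: r1 [f25 & f27 -> f37]; r7 [f27 & f25 -> f14]. Adds f37, f14.
Round 4: r2 [f37 -> f9]; r4 [f37 & f27 -> f7]. Adds f9, f7.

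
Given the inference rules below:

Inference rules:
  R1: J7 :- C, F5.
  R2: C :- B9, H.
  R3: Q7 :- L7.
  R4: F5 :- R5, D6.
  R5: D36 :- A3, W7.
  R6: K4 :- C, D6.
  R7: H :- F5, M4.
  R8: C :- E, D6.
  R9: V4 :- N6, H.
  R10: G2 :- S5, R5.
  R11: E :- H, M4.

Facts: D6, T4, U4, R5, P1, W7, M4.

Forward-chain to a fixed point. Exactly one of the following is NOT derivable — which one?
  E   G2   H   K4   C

G2

Round 1: R4 [F5 :- R5, D6.]. New: F5.
Round 2: R7 [H :- F5, M4.]. New: H.
Round 3: R11 [E :- H, M4.]. New: E.
Round 4: R8 [C :- E, D6.]. New: C.
Round 5: R1 [J7 :- C, F5.]; R6 [K4 :- C, D6.]. New: J7, K4.
Derived: E (round 3), K4 (round 5), H (round 2), C (round 4). G2 never appears in any round.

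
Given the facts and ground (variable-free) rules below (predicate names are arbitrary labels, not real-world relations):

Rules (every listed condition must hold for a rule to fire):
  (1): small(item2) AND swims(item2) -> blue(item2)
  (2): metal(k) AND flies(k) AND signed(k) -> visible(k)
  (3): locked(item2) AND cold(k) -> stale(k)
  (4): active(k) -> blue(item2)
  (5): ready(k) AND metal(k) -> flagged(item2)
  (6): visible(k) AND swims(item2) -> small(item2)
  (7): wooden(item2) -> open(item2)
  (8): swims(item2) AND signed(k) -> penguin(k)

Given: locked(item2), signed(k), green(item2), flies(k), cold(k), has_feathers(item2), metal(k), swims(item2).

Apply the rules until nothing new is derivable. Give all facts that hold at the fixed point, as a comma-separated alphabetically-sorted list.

blue(item2), cold(k), flies(k), green(item2), has_feathers(item2), locked(item2), metal(k), penguin(k), signed(k), small(item2), stale(k), swims(item2), visible(k)

Round 1: (2) [metal(k) AND flies(k) AND signed(k) -> visible(k)]; (3) [locked(item2) AND cold(k) -> stale(k)]; (8) [swims(item2) AND signed(k) -> penguin(k)]. New: visible(k), stale(k), penguin(k).
Round 2: (6) [visible(k) AND swims(item2) -> small(item2)]. New: small(item2).
Round 3: (1) [small(item2) AND swims(item2) -> blue(item2)]. New: blue(item2).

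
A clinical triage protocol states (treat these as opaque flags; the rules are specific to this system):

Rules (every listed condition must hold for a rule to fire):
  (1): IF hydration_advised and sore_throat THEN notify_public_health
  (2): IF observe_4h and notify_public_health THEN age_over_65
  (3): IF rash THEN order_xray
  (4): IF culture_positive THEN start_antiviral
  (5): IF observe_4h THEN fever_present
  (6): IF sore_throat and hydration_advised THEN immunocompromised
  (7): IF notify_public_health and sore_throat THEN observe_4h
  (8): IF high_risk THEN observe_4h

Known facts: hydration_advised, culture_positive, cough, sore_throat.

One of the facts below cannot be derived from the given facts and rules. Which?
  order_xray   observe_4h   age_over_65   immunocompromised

Round 1 fires (1), (4), (6), giving notify_public_health, start_antiviral, immunocompromised.
Round 2 fires (7), giving observe_4h.
Round 3 fires (2), (5), giving age_over_65, fever_present.
Derived: observe_4h (round 2), age_over_65 (round 3), immunocompromised (round 1). order_xray never appears in any round.

order_xray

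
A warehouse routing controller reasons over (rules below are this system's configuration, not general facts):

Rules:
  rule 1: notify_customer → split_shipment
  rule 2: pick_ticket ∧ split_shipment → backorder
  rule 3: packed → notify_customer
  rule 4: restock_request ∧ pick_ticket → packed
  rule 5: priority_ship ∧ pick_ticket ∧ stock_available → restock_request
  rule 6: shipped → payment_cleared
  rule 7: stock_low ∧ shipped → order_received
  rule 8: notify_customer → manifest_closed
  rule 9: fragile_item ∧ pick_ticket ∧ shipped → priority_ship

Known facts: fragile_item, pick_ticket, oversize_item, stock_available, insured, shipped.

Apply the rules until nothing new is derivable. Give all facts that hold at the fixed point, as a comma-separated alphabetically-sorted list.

Round 1 — rule 6, rule 9, derive payment_cleared, priority_ship.
Round 2 — rule 5, derive restock_request.
Round 3 — rule 4, derive packed.
Round 4 — rule 3, derive notify_customer.
Round 5 — rule 1, rule 8, derive split_shipment, manifest_closed.
Round 6 — rule 2, derive backorder.

backorder, fragile_item, insured, manifest_closed, notify_customer, oversize_item, packed, payment_cleared, pick_ticket, priority_ship, restock_request, shipped, split_shipment, stock_available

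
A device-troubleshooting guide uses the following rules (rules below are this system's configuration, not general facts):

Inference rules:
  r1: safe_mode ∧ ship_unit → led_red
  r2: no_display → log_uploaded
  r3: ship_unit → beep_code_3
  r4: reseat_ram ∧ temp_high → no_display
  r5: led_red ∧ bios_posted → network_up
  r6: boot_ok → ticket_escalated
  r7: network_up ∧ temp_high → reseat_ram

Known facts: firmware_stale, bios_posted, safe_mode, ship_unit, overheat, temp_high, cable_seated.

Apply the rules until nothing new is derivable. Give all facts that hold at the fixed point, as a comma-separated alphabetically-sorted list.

Round 1 fires r1, r3, giving led_red, beep_code_3.
Round 2 fires r5, giving network_up.
Round 3 fires r7, giving reseat_ram.
Round 4 fires r4, giving no_display.
Round 5 fires r2, giving log_uploaded.

beep_code_3, bios_posted, cable_seated, firmware_stale, led_red, log_uploaded, network_up, no_display, overheat, reseat_ram, safe_mode, ship_unit, temp_high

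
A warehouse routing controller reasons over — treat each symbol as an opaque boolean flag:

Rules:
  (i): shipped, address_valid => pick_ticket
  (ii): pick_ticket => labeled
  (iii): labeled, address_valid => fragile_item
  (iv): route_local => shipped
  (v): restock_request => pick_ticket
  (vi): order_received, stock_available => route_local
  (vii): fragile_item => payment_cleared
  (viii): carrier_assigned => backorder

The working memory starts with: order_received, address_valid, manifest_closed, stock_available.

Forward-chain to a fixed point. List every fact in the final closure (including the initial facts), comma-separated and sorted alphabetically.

Round 1: (vi) [order_received, stock_available => route_local]. Adds route_local.
Round 2: (iv) [route_local => shipped]. Adds shipped.
Round 3: (i) [shipped, address_valid => pick_ticket]. Adds pick_ticket.
Round 4: (ii) [pick_ticket => labeled]. Adds labeled.
Round 5: (iii) [labeled, address_valid => fragile_item]. Adds fragile_item.
Round 6: (vii) [fragile_item => payment_cleared]. Adds payment_cleared.

address_valid, fragile_item, labeled, manifest_closed, order_received, payment_cleared, pick_ticket, route_local, shipped, stock_available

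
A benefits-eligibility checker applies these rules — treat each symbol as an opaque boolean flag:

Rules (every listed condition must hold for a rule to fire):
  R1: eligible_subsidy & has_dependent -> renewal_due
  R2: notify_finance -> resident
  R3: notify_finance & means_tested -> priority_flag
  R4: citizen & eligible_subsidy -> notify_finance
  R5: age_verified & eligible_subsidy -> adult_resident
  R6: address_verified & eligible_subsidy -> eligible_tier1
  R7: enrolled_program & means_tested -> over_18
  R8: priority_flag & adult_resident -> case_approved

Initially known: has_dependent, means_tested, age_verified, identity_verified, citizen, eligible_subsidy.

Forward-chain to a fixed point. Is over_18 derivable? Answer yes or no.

[1] R1 [eligible_subsidy & has_dependent -> renewal_due]; R4 [citizen & eligible_subsidy -> notify_finance]; R5 [age_verified & eligible_subsidy -> adult_resident]. ⇒ new: renewal_due, notify_finance, adult_resident.
[2] R2 [notify_finance -> resident]; R3 [notify_finance & means_tested -> priority_flag]. ⇒ new: resident, priority_flag.
[3] R8 [priority_flag & adult_resident -> case_approved]. ⇒ new: case_approved.
Fixed point reached. over_18 is concluded only by R7; R7 needs enrolled_program (never derived).

no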